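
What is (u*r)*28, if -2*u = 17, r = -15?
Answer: 3570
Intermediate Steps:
u = -17/2 (u = -½*17 = -17/2 ≈ -8.5000)
(u*r)*28 = -17/2*(-15)*28 = (255/2)*28 = 3570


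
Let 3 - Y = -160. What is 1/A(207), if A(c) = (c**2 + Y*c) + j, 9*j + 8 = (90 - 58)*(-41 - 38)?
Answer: 9/686774 ≈ 1.3105e-5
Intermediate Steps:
j = -2536/9 (j = -8/9 + ((90 - 58)*(-41 - 38))/9 = -8/9 + (32*(-79))/9 = -8/9 + (1/9)*(-2528) = -8/9 - 2528/9 = -2536/9 ≈ -281.78)
Y = 163 (Y = 3 - 1*(-160) = 3 + 160 = 163)
A(c) = -2536/9 + c**2 + 163*c (A(c) = (c**2 + 163*c) - 2536/9 = -2536/9 + c**2 + 163*c)
1/A(207) = 1/(-2536/9 + 207**2 + 163*207) = 1/(-2536/9 + 42849 + 33741) = 1/(686774/9) = 9/686774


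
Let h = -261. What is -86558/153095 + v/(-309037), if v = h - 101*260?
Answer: -22689392151/47312019515 ≈ -0.47957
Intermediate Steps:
v = -26521 (v = -261 - 101*260 = -261 - 26260 = -26521)
-86558/153095 + v/(-309037) = -86558/153095 - 26521/(-309037) = -86558*1/153095 - 26521*(-1/309037) = -86558/153095 + 26521/309037 = -22689392151/47312019515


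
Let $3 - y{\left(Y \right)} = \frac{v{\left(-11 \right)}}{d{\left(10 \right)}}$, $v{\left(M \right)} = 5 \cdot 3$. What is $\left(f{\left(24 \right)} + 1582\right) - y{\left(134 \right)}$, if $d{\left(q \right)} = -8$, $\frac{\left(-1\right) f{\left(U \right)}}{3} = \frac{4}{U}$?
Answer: $\frac{12613}{8} \approx 1576.6$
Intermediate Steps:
$f{\left(U \right)} = - \frac{12}{U}$ ($f{\left(U \right)} = - 3 \frac{4}{U} = - \frac{12}{U}$)
$v{\left(M \right)} = 15$
$y{\left(Y \right)} = \frac{39}{8}$ ($y{\left(Y \right)} = 3 - \frac{15}{-8} = 3 - 15 \left(- \frac{1}{8}\right) = 3 - - \frac{15}{8} = 3 + \frac{15}{8} = \frac{39}{8}$)
$\left(f{\left(24 \right)} + 1582\right) - y{\left(134 \right)} = \left(- \frac{12}{24} + 1582\right) - \frac{39}{8} = \left(\left(-12\right) \frac{1}{24} + 1582\right) - \frac{39}{8} = \left(- \frac{1}{2} + 1582\right) - \frac{39}{8} = \frac{3163}{2} - \frac{39}{8} = \frac{12613}{8}$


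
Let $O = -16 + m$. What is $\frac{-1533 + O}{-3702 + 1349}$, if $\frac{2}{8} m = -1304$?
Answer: $\frac{6765}{2353} \approx 2.8751$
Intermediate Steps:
$m = -5216$ ($m = 4 \left(-1304\right) = -5216$)
$O = -5232$ ($O = -16 - 5216 = -5232$)
$\frac{-1533 + O}{-3702 + 1349} = \frac{-1533 - 5232}{-3702 + 1349} = - \frac{6765}{-2353} = \left(-6765\right) \left(- \frac{1}{2353}\right) = \frac{6765}{2353}$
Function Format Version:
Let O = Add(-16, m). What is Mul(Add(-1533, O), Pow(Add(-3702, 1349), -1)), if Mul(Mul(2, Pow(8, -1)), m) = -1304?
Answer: Rational(6765, 2353) ≈ 2.8751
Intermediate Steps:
m = -5216 (m = Mul(4, -1304) = -5216)
O = -5232 (O = Add(-16, -5216) = -5232)
Mul(Add(-1533, O), Pow(Add(-3702, 1349), -1)) = Mul(Add(-1533, -5232), Pow(Add(-3702, 1349), -1)) = Mul(-6765, Pow(-2353, -1)) = Mul(-6765, Rational(-1, 2353)) = Rational(6765, 2353)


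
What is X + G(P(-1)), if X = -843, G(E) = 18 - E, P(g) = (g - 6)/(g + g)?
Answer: -1657/2 ≈ -828.50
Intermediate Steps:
P(g) = (-6 + g)/(2*g) (P(g) = (-6 + g)/((2*g)) = (-6 + g)*(1/(2*g)) = (-6 + g)/(2*g))
X + G(P(-1)) = -843 + (18 - (-6 - 1)/(2*(-1))) = -843 + (18 - (-1)*(-7)/2) = -843 + (18 - 1*7/2) = -843 + (18 - 7/2) = -843 + 29/2 = -1657/2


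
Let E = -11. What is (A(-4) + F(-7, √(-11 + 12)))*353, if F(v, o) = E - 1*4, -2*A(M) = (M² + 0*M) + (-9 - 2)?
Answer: -12355/2 ≈ -6177.5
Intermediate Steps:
A(M) = 11/2 - M²/2 (A(M) = -((M² + 0*M) + (-9 - 2))/2 = -((M² + 0) - 11)/2 = -(M² - 11)/2 = -(-11 + M²)/2 = 11/2 - M²/2)
F(v, o) = -15 (F(v, o) = -11 - 1*4 = -11 - 4 = -15)
(A(-4) + F(-7, √(-11 + 12)))*353 = ((11/2 - ½*(-4)²) - 15)*353 = ((11/2 - ½*16) - 15)*353 = ((11/2 - 8) - 15)*353 = (-5/2 - 15)*353 = -35/2*353 = -12355/2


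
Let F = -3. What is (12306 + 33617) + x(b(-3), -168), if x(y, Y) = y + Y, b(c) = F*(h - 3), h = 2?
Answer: 45758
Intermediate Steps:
b(c) = 3 (b(c) = -3*(2 - 3) = -3*(-1) = 3)
x(y, Y) = Y + y
(12306 + 33617) + x(b(-3), -168) = (12306 + 33617) + (-168 + 3) = 45923 - 165 = 45758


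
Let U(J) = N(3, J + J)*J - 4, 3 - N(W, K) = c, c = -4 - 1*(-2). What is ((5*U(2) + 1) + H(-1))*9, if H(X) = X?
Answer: 270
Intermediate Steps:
c = -2 (c = -4 + 2 = -2)
N(W, K) = 5 (N(W, K) = 3 - 1*(-2) = 3 + 2 = 5)
U(J) = -4 + 5*J (U(J) = 5*J - 4 = -4 + 5*J)
((5*U(2) + 1) + H(-1))*9 = ((5*(-4 + 5*2) + 1) - 1)*9 = ((5*(-4 + 10) + 1) - 1)*9 = ((5*6 + 1) - 1)*9 = ((30 + 1) - 1)*9 = (31 - 1)*9 = 30*9 = 270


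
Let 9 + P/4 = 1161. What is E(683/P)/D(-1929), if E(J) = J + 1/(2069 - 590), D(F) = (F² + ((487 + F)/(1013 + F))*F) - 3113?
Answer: 15492079/386519116490496 ≈ 4.0081e-8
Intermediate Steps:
P = 4608 (P = -36 + 4*1161 = -36 + 4644 = 4608)
D(F) = -3113 + F² + F*(487 + F)/(1013 + F) (D(F) = (F² + ((487 + F)/(1013 + F))*F) - 3113 = (F² + F*(487 + F)/(1013 + F)) - 3113 = -3113 + F² + F*(487 + F)/(1013 + F))
E(J) = 1/1479 + J (E(J) = J + 1/1479 = 1/1479 + J)
E(683/P)/D(-1929) = (1/1479 + 683/4608)/(((-3153469 + (-1929)³ - 2626*(-1929) + 1014*(-1929)²)/(1013 - 1929))) = (1/1479 + 683*(1/4608))/(((-3153469 - 7177888089 + 5065554 + 1014*3721041)/(-916))) = (1/1479 + 683/4608)/((-(-3153469 - 7177888089 + 5065554 + 3773135574)/916)) = 338255/(2271744*((-1/916*(-3402840430)))) = 338255/(2271744*(1701420215/458)) = (338255/2271744)*(458/1701420215) = 15492079/386519116490496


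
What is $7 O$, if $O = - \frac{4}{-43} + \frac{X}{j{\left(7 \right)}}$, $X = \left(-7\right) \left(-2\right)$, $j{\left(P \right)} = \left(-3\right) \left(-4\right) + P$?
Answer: $\frac{4746}{817} \approx 5.8091$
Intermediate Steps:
$j{\left(P \right)} = 12 + P$
$X = 14$
$O = \frac{678}{817}$ ($O = - \frac{4}{-43} + \frac{14}{12 + 7} = \left(-4\right) \left(- \frac{1}{43}\right) + \frac{14}{19} = \frac{4}{43} + 14 \cdot \frac{1}{19} = \frac{4}{43} + \frac{14}{19} = \frac{678}{817} \approx 0.82987$)
$7 O = 7 \cdot \frac{678}{817} = \frac{4746}{817}$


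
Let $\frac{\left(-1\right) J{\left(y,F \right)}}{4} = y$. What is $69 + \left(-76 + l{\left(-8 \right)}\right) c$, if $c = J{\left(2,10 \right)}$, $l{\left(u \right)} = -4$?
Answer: $709$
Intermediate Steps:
$J{\left(y,F \right)} = - 4 y$
$c = -8$ ($c = \left(-4\right) 2 = -8$)
$69 + \left(-76 + l{\left(-8 \right)}\right) c = 69 + \left(-76 - 4\right) \left(-8\right) = 69 - -640 = 69 + 640 = 709$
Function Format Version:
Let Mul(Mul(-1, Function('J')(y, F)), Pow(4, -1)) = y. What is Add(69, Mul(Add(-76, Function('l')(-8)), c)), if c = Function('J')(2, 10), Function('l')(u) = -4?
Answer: 709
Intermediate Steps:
Function('J')(y, F) = Mul(-4, y)
c = -8 (c = Mul(-4, 2) = -8)
Add(69, Mul(Add(-76, Function('l')(-8)), c)) = Add(69, Mul(Add(-76, -4), -8)) = Add(69, Mul(-80, -8)) = Add(69, 640) = 709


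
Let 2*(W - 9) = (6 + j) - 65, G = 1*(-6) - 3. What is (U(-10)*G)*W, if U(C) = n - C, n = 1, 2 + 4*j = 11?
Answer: 15345/8 ≈ 1918.1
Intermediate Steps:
j = 9/4 (j = -½ + (¼)*11 = -½ + 11/4 = 9/4 ≈ 2.2500)
G = -9 (G = -6 - 3 = -9)
U(C) = 1 - C
W = -155/8 (W = 9 + ((6 + 9/4) - 65)/2 = 9 + (33/4 - 65)/2 = 9 + (½)*(-227/4) = 9 - 227/8 = -155/8 ≈ -19.375)
(U(-10)*G)*W = ((1 - 1*(-10))*(-9))*(-155/8) = ((1 + 10)*(-9))*(-155/8) = (11*(-9))*(-155/8) = -99*(-155/8) = 15345/8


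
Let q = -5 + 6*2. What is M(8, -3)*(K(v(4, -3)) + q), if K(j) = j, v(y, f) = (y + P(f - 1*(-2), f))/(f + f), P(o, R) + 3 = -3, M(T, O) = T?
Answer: 176/3 ≈ 58.667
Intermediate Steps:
P(o, R) = -6 (P(o, R) = -3 - 3 = -6)
v(y, f) = (-6 + y)/(2*f) (v(y, f) = (y - 6)/(f + f) = (-6 + y)/((2*f)) = (-6 + y)*(1/(2*f)) = (-6 + y)/(2*f))
q = 7 (q = -5 + 12 = 7)
M(8, -3)*(K(v(4, -3)) + q) = 8*((½)*(-6 + 4)/(-3) + 7) = 8*((½)*(-⅓)*(-2) + 7) = 8*(⅓ + 7) = 8*(22/3) = 176/3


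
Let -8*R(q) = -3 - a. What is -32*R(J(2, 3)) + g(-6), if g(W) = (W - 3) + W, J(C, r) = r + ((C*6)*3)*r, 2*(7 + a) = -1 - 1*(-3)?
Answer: -3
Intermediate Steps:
a = -6 (a = -7 + (-1 - 1*(-3))/2 = -7 + (-1 + 3)/2 = -7 + (½)*2 = -7 + 1 = -6)
J(C, r) = r + 18*C*r (J(C, r) = r + ((6*C)*3)*r = r + (18*C)*r = r + 18*C*r)
g(W) = -3 + 2*W (g(W) = (-3 + W) + W = -3 + 2*W)
R(q) = -3/8 (R(q) = -(-3 - 1*(-6))/8 = -(-3 + 6)/8 = -⅛*3 = -3/8)
-32*R(J(2, 3)) + g(-6) = -32*(-3/8) + (-3 + 2*(-6)) = 12 + (-3 - 12) = 12 - 15 = -3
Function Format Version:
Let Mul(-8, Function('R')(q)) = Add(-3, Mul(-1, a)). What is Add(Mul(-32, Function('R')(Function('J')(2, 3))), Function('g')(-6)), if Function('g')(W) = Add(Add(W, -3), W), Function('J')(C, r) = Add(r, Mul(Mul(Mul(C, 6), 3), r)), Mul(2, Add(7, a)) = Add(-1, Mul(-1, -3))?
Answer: -3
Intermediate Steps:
a = -6 (a = Add(-7, Mul(Rational(1, 2), Add(-1, Mul(-1, -3)))) = Add(-7, Mul(Rational(1, 2), Add(-1, 3))) = Add(-7, Mul(Rational(1, 2), 2)) = Add(-7, 1) = -6)
Function('J')(C, r) = Add(r, Mul(18, C, r)) (Function('J')(C, r) = Add(r, Mul(Mul(Mul(6, C), 3), r)) = Add(r, Mul(Mul(18, C), r)) = Add(r, Mul(18, C, r)))
Function('g')(W) = Add(-3, Mul(2, W)) (Function('g')(W) = Add(Add(-3, W), W) = Add(-3, Mul(2, W)))
Function('R')(q) = Rational(-3, 8) (Function('R')(q) = Mul(Rational(-1, 8), Add(-3, Mul(-1, -6))) = Mul(Rational(-1, 8), Add(-3, 6)) = Mul(Rational(-1, 8), 3) = Rational(-3, 8))
Add(Mul(-32, Function('R')(Function('J')(2, 3))), Function('g')(-6)) = Add(Mul(-32, Rational(-3, 8)), Add(-3, Mul(2, -6))) = Add(12, Add(-3, -12)) = Add(12, -15) = -3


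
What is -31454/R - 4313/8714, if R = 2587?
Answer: -285247887/22543118 ≈ -12.653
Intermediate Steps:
-31454/R - 4313/8714 = -31454/2587 - 4313/8714 = -285247887/22543118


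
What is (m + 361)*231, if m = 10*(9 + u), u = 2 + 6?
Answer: 122661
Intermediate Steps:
u = 8
m = 170 (m = 10*(9 + 8) = 10*17 = 170)
(m + 361)*231 = (170 + 361)*231 = 531*231 = 122661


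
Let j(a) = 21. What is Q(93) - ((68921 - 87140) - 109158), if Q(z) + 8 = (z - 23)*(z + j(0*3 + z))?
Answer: 135349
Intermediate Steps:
Q(z) = -8 + (-23 + z)*(21 + z) (Q(z) = -8 + (z - 23)*(z + 21) = -8 + (-23 + z)*(21 + z))
Q(93) - ((68921 - 87140) - 109158) = (-491 + 93² - 2*93) - ((68921 - 87140) - 109158) = (-491 + 8649 - 186) - (-18219 - 109158) = 7972 - 1*(-127377) = 7972 + 127377 = 135349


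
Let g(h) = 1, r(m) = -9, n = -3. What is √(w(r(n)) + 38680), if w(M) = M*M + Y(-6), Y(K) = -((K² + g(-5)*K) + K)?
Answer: √38737 ≈ 196.82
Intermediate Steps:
Y(K) = -K² - 2*K (Y(K) = -((K² + 1*K) + K) = -((K² + K) + K) = -((K + K²) + K) = -(K² + 2*K) = -K² - 2*K)
w(M) = -24 + M² (w(M) = M*M - 1*(-6)*(2 - 6) = M² - 1*(-6)*(-4) = M² - 24 = -24 + M²)
√(w(r(n)) + 38680) = √((-24 + (-9)²) + 38680) = √((-24 + 81) + 38680) = √(57 + 38680) = √38737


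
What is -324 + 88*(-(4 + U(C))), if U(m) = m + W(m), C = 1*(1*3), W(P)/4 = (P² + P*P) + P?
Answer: -8332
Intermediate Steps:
W(P) = 4*P + 8*P² (W(P) = 4*((P² + P*P) + P) = 4*((P² + P²) + P) = 4*(2*P² + P) = 4*(P + 2*P²) = 4*P + 8*P²)
C = 3 (C = 1*3 = 3)
U(m) = m + 4*m*(1 + 2*m)
-324 + 88*(-(4 + U(C))) = -324 + 88*(-(4 + 3*(5 + 8*3))) = -324 + 88*(-(4 + 3*(5 + 24))) = -324 + 88*(-(4 + 3*29)) = -324 + 88*(-(4 + 87)) = -324 + 88*(-1*91) = -324 + 88*(-91) = -324 - 8008 = -8332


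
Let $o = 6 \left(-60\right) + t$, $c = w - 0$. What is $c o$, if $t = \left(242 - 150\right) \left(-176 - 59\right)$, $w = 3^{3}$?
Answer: $-593460$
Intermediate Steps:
$w = 27$
$t = -21620$ ($t = 92 \left(-235\right) = -21620$)
$c = 27$ ($c = 27 - 0 = 27 + 0 = 27$)
$o = -21980$ ($o = 6 \left(-60\right) - 21620 = -360 - 21620 = -21980$)
$c o = 27 \left(-21980\right) = -593460$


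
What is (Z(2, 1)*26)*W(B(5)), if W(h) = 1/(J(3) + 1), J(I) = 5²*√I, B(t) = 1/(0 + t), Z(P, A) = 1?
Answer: -13/937 + 325*√3/937 ≈ 0.58689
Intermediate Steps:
B(t) = 1/t
J(I) = 25*√I
W(h) = 1/(1 + 25*√3) (W(h) = 1/(25*√3 + 1) = 1/(1 + 25*√3))
(Z(2, 1)*26)*W(B(5)) = (1*26)*(-1/1874 + 25*√3/1874) = 26*(-1/1874 + 25*√3/1874) = -13/937 + 325*√3/937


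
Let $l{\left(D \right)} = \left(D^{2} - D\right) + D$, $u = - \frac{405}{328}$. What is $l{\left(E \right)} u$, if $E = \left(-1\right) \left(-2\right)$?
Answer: $- \frac{405}{82} \approx -4.939$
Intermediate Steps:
$u = - \frac{405}{328}$ ($u = \left(-405\right) \frac{1}{328} = - \frac{405}{328} \approx -1.2348$)
$E = 2$
$l{\left(D \right)} = D^{2}$
$l{\left(E \right)} u = 2^{2} \left(- \frac{405}{328}\right) = 4 \left(- \frac{405}{328}\right) = - \frac{405}{82}$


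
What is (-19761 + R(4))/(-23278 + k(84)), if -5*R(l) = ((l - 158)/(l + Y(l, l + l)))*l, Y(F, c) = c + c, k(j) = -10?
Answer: 493871/582200 ≈ 0.84828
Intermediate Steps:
Y(F, c) = 2*c
R(l) = 158/25 - l/25 (R(l) = -(l - 158)/(l + 2*(l + l))*l/5 = -(-158 + l)/(l + 2*(2*l))*l/5 = -(-158 + l)/(l + 4*l)*l/5 = -(-158 + l)/((5*l))*l/5 = -(-158 + l)*(1/(5*l))*l/5 = -(-158 + l)/(5*l)*l/5 = -(-158/5 + l/5)/5 = 158/25 - l/25)
(-19761 + R(4))/(-23278 + k(84)) = (-19761 + (158/25 - 1/25*4))/(-23278 - 10) = (-19761 + (158/25 - 4/25))/(-23288) = (-19761 + 154/25)*(-1/23288) = -493871/25*(-1/23288) = 493871/582200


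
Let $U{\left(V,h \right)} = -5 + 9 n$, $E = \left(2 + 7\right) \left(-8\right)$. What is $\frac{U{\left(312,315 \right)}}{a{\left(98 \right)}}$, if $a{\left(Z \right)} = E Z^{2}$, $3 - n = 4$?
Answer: $\frac{1}{49392} \approx 2.0246 \cdot 10^{-5}$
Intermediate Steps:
$n = -1$ ($n = 3 - 4 = -1$)
$E = -72$ ($E = 9 \left(-8\right) = -72$)
$a{\left(Z \right)} = - 72 Z^{2}$
$U{\left(V,h \right)} = -14$ ($U{\left(V,h \right)} = -5 + 9 \left(-1\right) = -5 - 9 = -14$)
$\frac{U{\left(312,315 \right)}}{a{\left(98 \right)}} = - \frac{14}{\left(-72\right) 98^{2}} = - \frac{14}{\left(-72\right) 9604} = - \frac{14}{-691488} = \left(-14\right) \left(- \frac{1}{691488}\right) = \frac{1}{49392}$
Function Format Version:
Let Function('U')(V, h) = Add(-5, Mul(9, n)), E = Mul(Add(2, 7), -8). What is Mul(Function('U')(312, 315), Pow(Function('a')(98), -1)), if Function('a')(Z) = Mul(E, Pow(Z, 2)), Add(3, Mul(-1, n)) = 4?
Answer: Rational(1, 49392) ≈ 2.0246e-5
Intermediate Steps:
n = -1 (n = Add(3, Mul(-1, 4)) = Add(3, -4) = -1)
E = -72 (E = Mul(9, -8) = -72)
Function('a')(Z) = Mul(-72, Pow(Z, 2))
Function('U')(V, h) = -14 (Function('U')(V, h) = Add(-5, Mul(9, -1)) = Add(-5, -9) = -14)
Mul(Function('U')(312, 315), Pow(Function('a')(98), -1)) = Mul(-14, Pow(Mul(-72, Pow(98, 2)), -1)) = Mul(-14, Pow(Mul(-72, 9604), -1)) = Mul(-14, Pow(-691488, -1)) = Mul(-14, Rational(-1, 691488)) = Rational(1, 49392)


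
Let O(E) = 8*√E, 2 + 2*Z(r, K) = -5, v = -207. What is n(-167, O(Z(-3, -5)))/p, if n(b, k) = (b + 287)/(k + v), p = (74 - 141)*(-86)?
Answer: -12420/124093313 - 240*I*√14/124093313 ≈ -0.00010009 - 7.2365e-6*I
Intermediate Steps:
Z(r, K) = -7/2 (Z(r, K) = -1 + (½)*(-5) = -1 - 5/2 = -7/2)
p = 5762 (p = -67*(-86) = 5762)
n(b, k) = (287 + b)/(-207 + k) (n(b, k) = (b + 287)/(k - 207) = (287 + b)/(-207 + k))
n(-167, O(Z(-3, -5)))/p = ((287 - 167)/(-207 + 8*√(-7/2)))/5762 = (120/(-207 + 8*(I*√14/2)))*(1/5762) = (120/(-207 + 4*I*√14))*(1/5762) = 60/(2881*(-207 + 4*I*√14))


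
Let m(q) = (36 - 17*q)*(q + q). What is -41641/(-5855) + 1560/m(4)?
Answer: 190787/187360 ≈ 1.0183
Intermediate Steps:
m(q) = 2*q*(36 - 17*q) (m(q) = (36 - 17*q)*(2*q) = 2*q*(36 - 17*q))
-41641/(-5855) + 1560/m(4) = -41641/(-5855) + 1560/((2*4*(36 - 17*4))) = -41641*(-1/5855) + 1560/((2*4*(36 - 68))) = 41641/5855 + 1560/((2*4*(-32))) = 41641/5855 + 1560/(-256) = 41641/5855 + 1560*(-1/256) = 41641/5855 - 195/32 = 190787/187360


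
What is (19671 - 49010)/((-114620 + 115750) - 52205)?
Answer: 29339/51075 ≈ 0.57443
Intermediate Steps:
(19671 - 49010)/((-114620 + 115750) - 52205) = -29339/(1130 - 52205) = -29339/(-51075) = -29339*(-1/51075) = 29339/51075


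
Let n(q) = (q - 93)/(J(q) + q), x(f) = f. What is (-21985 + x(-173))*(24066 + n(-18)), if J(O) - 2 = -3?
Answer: -10134293670/19 ≈ -5.3338e+8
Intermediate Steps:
J(O) = -1 (J(O) = 2 - 3 = -1)
n(q) = (-93 + q)/(-1 + q) (n(q) = (q - 93)/(-1 + q) = (-93 + q)/(-1 + q))
(-21985 + x(-173))*(24066 + n(-18)) = (-21985 - 173)*(24066 + (-93 - 18)/(-1 - 18)) = -22158*(24066 - 111/(-19)) = -22158*(24066 - 1/19*(-111)) = -22158*(24066 + 111/19) = -22158*457365/19 = -10134293670/19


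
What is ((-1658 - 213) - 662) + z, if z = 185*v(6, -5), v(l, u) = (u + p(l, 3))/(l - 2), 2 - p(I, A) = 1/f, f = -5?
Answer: -5325/2 ≈ -2662.5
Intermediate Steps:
p(I, A) = 11/5 (p(I, A) = 2 - 1/(-5) = 2 - 1*(-⅕) = 2 + ⅕ = 11/5)
v(l, u) = (11/5 + u)/(-2 + l) (v(l, u) = (u + 11/5)/(l - 2) = (11/5 + u)/(-2 + l))
z = -259/2 (z = 185*((11/5 - 5)/(-2 + 6)) = 185*(-14/5/4) = 185*((¼)*(-14/5)) = 185*(-7/10) = -259/2 ≈ -129.50)
((-1658 - 213) - 662) + z = ((-1658 - 213) - 662) - 259/2 = (-1871 - 662) - 259/2 = -2533 - 259/2 = -5325/2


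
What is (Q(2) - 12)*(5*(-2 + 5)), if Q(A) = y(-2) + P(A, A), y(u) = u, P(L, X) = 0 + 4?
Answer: -150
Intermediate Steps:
P(L, X) = 4
Q(A) = 2 (Q(A) = -2 + 4 = 2)
(Q(2) - 12)*(5*(-2 + 5)) = (2 - 12)*(5*(-2 + 5)) = -50*3 = -10*15 = -150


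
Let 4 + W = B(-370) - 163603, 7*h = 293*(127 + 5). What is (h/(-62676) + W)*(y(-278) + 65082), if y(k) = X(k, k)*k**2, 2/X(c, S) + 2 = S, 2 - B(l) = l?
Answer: -13479106387857842/1279635 ≈ -1.0534e+10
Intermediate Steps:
B(l) = 2 - l
X(c, S) = 2/(-2 + S)
h = 38676/7 (h = (293*(127 + 5))/7 = (293*132)/7 = (1/7)*38676 = 38676/7 ≈ 5525.1)
W = -163235 (W = -4 + ((2 - 1*(-370)) - 163603) = -4 + ((2 + 370) - 163603) = -4 + (372 - 163603) = -4 - 163231 = -163235)
y(k) = 2*k**2/(-2 + k) (y(k) = (2/(-2 + k))*k**2 = 2*k**2/(-2 + k))
(h/(-62676) + W)*(y(-278) + 65082) = ((38676/7)/(-62676) - 163235)*(2*(-278)**2/(-2 - 278) + 65082) = ((38676/7)*(-1/62676) - 163235)*(2*77284/(-280) + 65082) = (-3223/36561 - 163235)*(2*77284*(-1/280) + 65082) = -5968038058*(-19321/35 + 65082)/36561 = -5968038058/36561*2258549/35 = -13479106387857842/1279635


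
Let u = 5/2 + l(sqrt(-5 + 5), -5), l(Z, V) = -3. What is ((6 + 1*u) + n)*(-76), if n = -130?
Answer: 9462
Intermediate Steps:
u = -1/2 (u = 5/2 - 3 = -1/2 ≈ -0.50000)
((6 + 1*u) + n)*(-76) = ((6 + 1*(-1/2)) - 130)*(-76) = ((6 - 1/2) - 130)*(-76) = (11/2 - 130)*(-76) = -249/2*(-76) = 9462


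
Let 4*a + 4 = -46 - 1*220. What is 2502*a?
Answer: -168885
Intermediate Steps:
a = -135/2 (a = -1 + (-46 - 1*220)/4 = -1 + (-46 - 220)/4 = -1 + (1/4)*(-266) = -1 - 133/2 = -135/2 ≈ -67.500)
2502*a = 2502*(-135/2) = -168885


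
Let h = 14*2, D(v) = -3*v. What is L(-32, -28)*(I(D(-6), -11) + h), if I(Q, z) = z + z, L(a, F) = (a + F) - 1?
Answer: -366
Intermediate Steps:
L(a, F) = -1 + F + a (L(a, F) = (F + a) - 1 = -1 + F + a)
I(Q, z) = 2*z
h = 28
L(-32, -28)*(I(D(-6), -11) + h) = (-1 - 28 - 32)*(2*(-11) + 28) = -61*(-22 + 28) = -61*6 = -366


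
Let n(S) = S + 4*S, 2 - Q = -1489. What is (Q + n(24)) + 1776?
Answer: 3387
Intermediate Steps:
Q = 1491 (Q = 2 - 1*(-1489) = 2 + 1489 = 1491)
n(S) = 5*S
(Q + n(24)) + 1776 = (1491 + 5*24) + 1776 = (1491 + 120) + 1776 = 1611 + 1776 = 3387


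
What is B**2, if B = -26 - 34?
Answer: 3600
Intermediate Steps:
B = -60
B**2 = (-60)**2 = 3600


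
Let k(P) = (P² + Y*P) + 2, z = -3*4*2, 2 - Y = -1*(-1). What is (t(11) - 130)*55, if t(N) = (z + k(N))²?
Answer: 658350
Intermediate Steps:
Y = 1 (Y = 2 - (-1)*(-1) = 2 - 1*1 = 2 - 1 = 1)
z = -24 (z = -12*2 = -24)
k(P) = 2 + P + P² (k(P) = (P² + 1*P) + 2 = (P² + P) + 2 = (P + P²) + 2 = 2 + P + P²)
t(N) = (-22 + N + N²)² (t(N) = (-24 + (2 + N + N²))² = (-22 + N + N²)²)
(t(11) - 130)*55 = ((-22 + 11 + 11²)² - 130)*55 = ((-22 + 11 + 121)² - 130)*55 = (110² - 130)*55 = (12100 - 130)*55 = 11970*55 = 658350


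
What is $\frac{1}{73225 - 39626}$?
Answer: $\frac{1}{33599} \approx 2.9763 \cdot 10^{-5}$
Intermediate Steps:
$\frac{1}{73225 - 39626} = \frac{1}{33599}$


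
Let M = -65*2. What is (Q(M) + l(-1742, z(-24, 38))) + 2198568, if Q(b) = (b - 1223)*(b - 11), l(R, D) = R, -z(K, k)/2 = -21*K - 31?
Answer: 2387599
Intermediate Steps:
z(K, k) = 62 + 42*K (z(K, k) = -2*(-21*K - 31) = -2*(-31 - 21*K) = 62 + 42*K)
M = -130
Q(b) = (-1223 + b)*(-11 + b)
(Q(M) + l(-1742, z(-24, 38))) + 2198568 = ((13453 + (-130)² - 1234*(-130)) - 1742) + 2198568 = ((13453 + 16900 + 160420) - 1742) + 2198568 = (190773 - 1742) + 2198568 = 189031 + 2198568 = 2387599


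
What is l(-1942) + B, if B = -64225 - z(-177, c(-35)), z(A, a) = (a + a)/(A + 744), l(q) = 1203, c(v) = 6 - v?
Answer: -35733556/567 ≈ -63022.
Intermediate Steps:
z(A, a) = 2*a/(744 + A) (z(A, a) = (2*a)/(744 + A) = 2*a/(744 + A))
B = -36415657/567 (B = -64225 - 2*(6 - 1*(-35))/(744 - 177) = -64225 - 2*(6 + 35)/567 = -64225 - 2*41/567 = -64225 - 1*82/567 = -64225 - 82/567 = -36415657/567 ≈ -64225.)
l(-1942) + B = 1203 - 36415657/567 = -35733556/567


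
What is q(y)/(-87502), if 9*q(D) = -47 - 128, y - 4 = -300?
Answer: 175/787518 ≈ 0.00022222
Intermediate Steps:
y = -296 (y = 4 - 300 = -296)
q(D) = -175/9 (q(D) = (-47 - 128)/9 = (1/9)*(-175) = -175/9)
q(y)/(-87502) = -175/9/(-87502) = -175/9*(-1/87502) = 175/787518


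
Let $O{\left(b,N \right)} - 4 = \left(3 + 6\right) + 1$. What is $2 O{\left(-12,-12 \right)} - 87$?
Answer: $-59$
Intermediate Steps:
$O{\left(b,N \right)} = 14$ ($O{\left(b,N \right)} = 4 + \left(\left(3 + 6\right) + 1\right) = 4 + \left(9 + 1\right) = 4 + 10 = 14$)
$2 O{\left(-12,-12 \right)} - 87 = 2 \cdot 14 - 87 = 28 - 87 = -59$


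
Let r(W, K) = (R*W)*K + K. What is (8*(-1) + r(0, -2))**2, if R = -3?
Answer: 100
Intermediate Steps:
r(W, K) = K - 3*K*W (r(W, K) = (-3*W)*K + K = -3*K*W + K = K - 3*K*W)
(8*(-1) + r(0, -2))**2 = (8*(-1) - 2*(1 - 3*0))**2 = (-8 - 2*(1 + 0))**2 = (-8 - 2*1)**2 = (-8 - 2)**2 = (-10)**2 = 100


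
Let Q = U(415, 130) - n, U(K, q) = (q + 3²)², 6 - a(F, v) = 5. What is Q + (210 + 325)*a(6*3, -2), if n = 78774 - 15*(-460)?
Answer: -65818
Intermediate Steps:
a(F, v) = 1 (a(F, v) = 6 - 1*5 = 6 - 5 = 1)
U(K, q) = (9 + q)² (U(K, q) = (q + 9)² = (9 + q)²)
n = 85674 (n = 78774 + 6900 = 85674)
Q = -66353 (Q = (9 + 130)² - 1*85674 = 139² - 85674 = 19321 - 85674 = -66353)
Q + (210 + 325)*a(6*3, -2) = -66353 + (210 + 325)*1 = -66353 + 535*1 = -66353 + 535 = -65818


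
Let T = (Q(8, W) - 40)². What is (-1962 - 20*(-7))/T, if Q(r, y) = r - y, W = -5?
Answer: -1822/729 ≈ -2.4993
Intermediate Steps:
T = 729 (T = ((8 - 1*(-5)) - 40)² = ((8 + 5) - 40)² = (13 - 40)² = (-27)² = 729)
(-1962 - 20*(-7))/T = (-1962 - 20*(-7))/729 = (-1962 - 1*(-140))*(1/729) = (-1962 + 140)*(1/729) = -1822*1/729 = -1822/729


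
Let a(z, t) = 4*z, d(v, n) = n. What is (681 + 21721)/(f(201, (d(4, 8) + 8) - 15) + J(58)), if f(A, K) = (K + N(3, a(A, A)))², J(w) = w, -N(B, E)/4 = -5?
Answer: 22402/499 ≈ 44.894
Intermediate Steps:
N(B, E) = 20 (N(B, E) = -4*(-5) = 20)
f(A, K) = (20 + K)² (f(A, K) = (K + 20)² = (20 + K)²)
(681 + 21721)/(f(201, (d(4, 8) + 8) - 15) + J(58)) = (681 + 21721)/((20 + ((8 + 8) - 15))² + 58) = 22402/((20 + (16 - 15))² + 58) = 22402/((20 + 1)² + 58) = 22402/(21² + 58) = 22402/(441 + 58) = 22402/499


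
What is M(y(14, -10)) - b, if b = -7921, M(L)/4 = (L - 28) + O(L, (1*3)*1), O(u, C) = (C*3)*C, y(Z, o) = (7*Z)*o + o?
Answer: 3957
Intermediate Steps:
y(Z, o) = o + 7*Z*o (y(Z, o) = 7*Z*o + o = o + 7*Z*o)
O(u, C) = 3*C² (O(u, C) = (3*C)*C = 3*C²)
M(L) = -4 + 4*L (M(L) = 4*((L - 28) + 3*((1*3)*1)²) = 4*((-28 + L) + 3*(3*1)²) = 4*((-28 + L) + 3*3²) = 4*((-28 + L) + 3*9) = 4*((-28 + L) + 27) = 4*(-1 + L) = -4 + 4*L)
M(y(14, -10)) - b = (-4 + 4*(-10*(1 + 7*14))) - 1*(-7921) = (-4 + 4*(-10*(1 + 98))) + 7921 = (-4 + 4*(-10*99)) + 7921 = (-4 + 4*(-990)) + 7921 = (-4 - 3960) + 7921 = -3964 + 7921 = 3957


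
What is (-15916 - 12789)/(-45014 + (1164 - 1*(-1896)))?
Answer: 28705/41954 ≈ 0.68420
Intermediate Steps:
(-15916 - 12789)/(-45014 + (1164 - 1*(-1896))) = -28705/(-45014 + (1164 + 1896)) = -28705/(-45014 + 3060) = -28705/(-41954) = -28705*(-1/41954) = 28705/41954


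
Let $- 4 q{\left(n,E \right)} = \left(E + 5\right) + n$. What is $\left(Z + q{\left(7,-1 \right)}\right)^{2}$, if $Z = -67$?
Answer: $\frac{77841}{16} \approx 4865.1$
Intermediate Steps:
$q{\left(n,E \right)} = - \frac{5}{4} - \frac{E}{4} - \frac{n}{4}$ ($q{\left(n,E \right)} = - \frac{\left(E + 5\right) + n}{4} = - \frac{\left(5 + E\right) + n}{4} = - \frac{5 + E + n}{4} = - \frac{5}{4} - \frac{E}{4} - \frac{n}{4}$)
$\left(Z + q{\left(7,-1 \right)}\right)^{2} = \left(-67 - \frac{11}{4}\right)^{2} = \left(- \frac{279}{4}\right)^{2} = \frac{77841}{16}$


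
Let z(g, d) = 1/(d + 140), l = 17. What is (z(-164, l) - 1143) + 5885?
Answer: 744495/157 ≈ 4742.0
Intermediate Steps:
z(g, d) = 1/(140 + d)
(z(-164, l) - 1143) + 5885 = (1/(140 + 17) - 1143) + 5885 = (1/157 - 1143) + 5885 = -179450/157 + 5885 = 744495/157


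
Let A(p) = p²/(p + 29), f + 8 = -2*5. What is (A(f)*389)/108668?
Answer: 31509/298837 ≈ 0.10544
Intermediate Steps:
f = -18 (f = -8 - 2*5 = -8 - 10 = -18)
A(p) = p²/(29 + p)
(A(f)*389)/108668 = (((-18)²/(29 - 18))*389)/108668 = ((324/11)*389)*(1/108668) = (126036/11)*(1/108668) = 31509/298837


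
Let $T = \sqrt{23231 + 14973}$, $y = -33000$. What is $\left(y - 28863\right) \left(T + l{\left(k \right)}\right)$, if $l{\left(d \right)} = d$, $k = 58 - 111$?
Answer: $3278739 - 123726 \sqrt{9551} \approx -8.8129 \cdot 10^{6}$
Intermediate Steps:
$k = -53$ ($k = 58 - 111 = -53$)
$T = 2 \sqrt{9551}$ ($T = \sqrt{38204} = 2 \sqrt{9551} \approx 195.46$)
$\left(y - 28863\right) \left(T + l{\left(k \right)}\right) = \left(-33000 - 28863\right) \left(2 \sqrt{9551} - 53\right) = - 61863 \left(-53 + 2 \sqrt{9551}\right) = 3278739 - 123726 \sqrt{9551}$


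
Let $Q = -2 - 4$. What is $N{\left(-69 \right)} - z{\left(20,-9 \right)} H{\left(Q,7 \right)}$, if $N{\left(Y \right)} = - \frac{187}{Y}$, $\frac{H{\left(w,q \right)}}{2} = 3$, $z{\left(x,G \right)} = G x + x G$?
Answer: $\frac{149227}{69} \approx 2162.7$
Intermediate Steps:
$Q = -6$
$z{\left(x,G \right)} = 2 G x$ ($z{\left(x,G \right)} = G x + G x = 2 G x$)
$H{\left(w,q \right)} = 6$ ($H{\left(w,q \right)} = 2 \cdot 3 = 6$)
$N{\left(-69 \right)} - z{\left(20,-9 \right)} H{\left(Q,7 \right)} = - \frac{187}{-69} - 2 \left(-9\right) 20 \cdot 6 = \left(-187\right) \left(- \frac{1}{69}\right) - \left(-360\right) 6 = \frac{187}{69} - -2160 = \frac{187}{69} + 2160 = \frac{149227}{69}$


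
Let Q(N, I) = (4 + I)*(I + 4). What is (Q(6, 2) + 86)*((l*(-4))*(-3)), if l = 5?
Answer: 7320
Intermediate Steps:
Q(N, I) = (4 + I)² (Q(N, I) = (4 + I)*(4 + I) = (4 + I)²)
(Q(6, 2) + 86)*((l*(-4))*(-3)) = ((4 + 2)² + 86)*((5*(-4))*(-3)) = (6² + 86)*(-20*(-3)) = (36 + 86)*60 = 122*60 = 7320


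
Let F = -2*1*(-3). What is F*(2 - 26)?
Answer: -144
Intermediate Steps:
F = 6 (F = -2*(-3) = 6)
F*(2 - 26) = 6*(2 - 26) = 6*(-24) = -144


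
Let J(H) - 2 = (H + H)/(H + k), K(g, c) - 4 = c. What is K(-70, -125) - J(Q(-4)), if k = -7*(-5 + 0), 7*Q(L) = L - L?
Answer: -123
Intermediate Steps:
K(g, c) = 4 + c
Q(L) = 0 (Q(L) = (L - L)/7 = (⅐)*0 = 0)
k = 35 (k = -7*(-5) = 35)
J(H) = 2 + 2*H/(35 + H) (J(H) = 2 + (H + H)/(H + 35) = 2 + (2*H)/(35 + H) = 2 + 2*H/(35 + H))
K(-70, -125) - J(Q(-4)) = (4 - 125) - 2*(35 + 2*0)/(35 + 0) = -121 - 2*(35 + 0)/35 = -121 - 2*35/35 = -121 - 1*2 = -121 - 2 = -123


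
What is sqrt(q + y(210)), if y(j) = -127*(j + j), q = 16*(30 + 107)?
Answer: 2*I*sqrt(12787) ≈ 226.16*I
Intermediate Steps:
q = 2192 (q = 16*137 = 2192)
y(j) = -254*j
sqrt(q + y(210)) = sqrt(2192 - 254*210) = sqrt(2192 - 53340) = sqrt(-51148) = 2*I*sqrt(12787)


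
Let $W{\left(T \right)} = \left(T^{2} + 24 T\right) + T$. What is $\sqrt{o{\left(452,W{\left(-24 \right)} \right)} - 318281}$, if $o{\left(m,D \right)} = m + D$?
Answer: $3 i \sqrt{35317} \approx 563.78 i$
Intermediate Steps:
$W{\left(T \right)} = T^{2} + 25 T$
$o{\left(m,D \right)} = D + m$
$\sqrt{o{\left(452,W{\left(-24 \right)} \right)} - 318281} = \sqrt{\left(- 24 \left(25 - 24\right) + 452\right) - 318281} = \sqrt{\left(\left(-24\right) 1 + 452\right) - 318281} = \sqrt{\left(-24 + 452\right) - 318281} = \sqrt{428 - 318281} = \sqrt{-317853} = 3 i \sqrt{35317}$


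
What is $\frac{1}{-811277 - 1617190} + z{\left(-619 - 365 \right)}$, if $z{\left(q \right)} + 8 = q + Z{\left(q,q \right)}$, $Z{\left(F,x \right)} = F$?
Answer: $- \frac{4798650793}{2428467} \approx -1976.0$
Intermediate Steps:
$z{\left(q \right)} = -8 + 2 q$ ($z{\left(q \right)} = -8 + \left(q + q\right) = -8 + 2 q$)
$\frac{1}{-811277 - 1617190} + z{\left(-619 - 365 \right)} = \frac{1}{-811277 - 1617190} + \left(-8 + 2 \left(-619 - 365\right)\right) = \frac{1}{-2428467} + \left(-8 + 2 \left(-984\right)\right) = - \frac{1}{2428467} - 1976 = - \frac{4798650793}{2428467}$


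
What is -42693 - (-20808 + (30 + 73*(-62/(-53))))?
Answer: -1166021/53 ≈ -22000.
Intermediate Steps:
-42693 - (-20808 + (30 + 73*(-62/(-53)))) = -42693 - (-20808 + (30 + 73*(-62*(-1/53)))) = -42693 - (-20808 + (30 + 73*(62/53))) = -42693 - (-20808 + (30 + 4526/53)) = -42693 - (-20808 + 6116/53) = -42693 - 1*(-1096708/53) = -42693 + 1096708/53 = -1166021/53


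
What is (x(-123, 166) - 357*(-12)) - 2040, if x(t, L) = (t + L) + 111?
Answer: 2398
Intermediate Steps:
x(t, L) = 111 + L + t (x(t, L) = (L + t) + 111 = 111 + L + t)
(x(-123, 166) - 357*(-12)) - 2040 = ((111 + 166 - 123) - 357*(-12)) - 2040 = (154 + 4284) - 2040 = 4438 - 2040 = 2398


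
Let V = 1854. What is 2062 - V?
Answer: 208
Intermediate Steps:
2062 - V = 2062 - 1*1854 = 2062 - 1854 = 208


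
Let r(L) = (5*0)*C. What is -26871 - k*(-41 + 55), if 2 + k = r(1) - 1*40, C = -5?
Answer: -26283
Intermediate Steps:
r(L) = 0 (r(L) = (5*0)*(-5) = 0*(-5) = 0)
k = -42 (k = -2 + (0 - 1*40) = -2 + (0 - 40) = -2 - 40 = -42)
-26871 - k*(-41 + 55) = -26871 - (-42)*(-41 + 55) = -26871 - (-42)*14 = -26871 - 1*(-588) = -26871 + 588 = -26283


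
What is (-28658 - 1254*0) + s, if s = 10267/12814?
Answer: -367213345/12814 ≈ -28657.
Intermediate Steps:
s = 10267/12814 (s = 10267*(1/12814) = 10267/12814 ≈ 0.80123)
(-28658 - 1254*0) + s = (-28658 - 1254*0) + 10267/12814 = (-28658 + 0) + 10267/12814 = -28658 + 10267/12814 = -367213345/12814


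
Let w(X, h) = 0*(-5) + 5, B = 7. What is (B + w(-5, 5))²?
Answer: 144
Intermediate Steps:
w(X, h) = 5 (w(X, h) = 0 + 5 = 5)
(B + w(-5, 5))² = (7 + 5)² = 12² = 144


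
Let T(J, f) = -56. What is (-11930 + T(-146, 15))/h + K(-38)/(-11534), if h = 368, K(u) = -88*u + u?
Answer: -34865783/1061128 ≈ -32.857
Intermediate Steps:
K(u) = -87*u
(-11930 + T(-146, 15))/h + K(-38)/(-11534) = (-11930 - 56)/368 - 87*(-38)/(-11534) = -11986*1/368 + 3306*(-1/11534) = -5993/184 - 1653/5767 = -34865783/1061128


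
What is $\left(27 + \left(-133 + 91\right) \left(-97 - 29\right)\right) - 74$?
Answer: $5245$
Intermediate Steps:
$\left(27 + \left(-133 + 91\right) \left(-97 - 29\right)\right) - 74 = \left(27 - -5292\right) - 74 = \left(27 + 5292\right) - 74 = 5319 - 74 = 5245$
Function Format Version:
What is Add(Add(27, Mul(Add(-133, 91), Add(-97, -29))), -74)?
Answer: 5245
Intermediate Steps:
Add(Add(27, Mul(Add(-133, 91), Add(-97, -29))), -74) = Add(Add(27, Mul(-42, -126)), -74) = Add(Add(27, 5292), -74) = Add(5319, -74) = 5245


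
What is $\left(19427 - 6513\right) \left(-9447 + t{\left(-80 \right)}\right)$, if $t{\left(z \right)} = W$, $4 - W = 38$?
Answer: $-122437634$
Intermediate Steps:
$W = -34$ ($W = 4 - 38 = -34$)
$t{\left(z \right)} = -34$
$\left(19427 - 6513\right) \left(-9447 + t{\left(-80 \right)}\right) = \left(19427 - 6513\right) \left(-9447 - 34\right) = 12914 \left(-9481\right) = -122437634$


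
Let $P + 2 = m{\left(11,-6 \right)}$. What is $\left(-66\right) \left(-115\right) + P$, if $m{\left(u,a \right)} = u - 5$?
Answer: $7594$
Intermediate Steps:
$m{\left(u,a \right)} = -5 + u$
$P = 4$ ($P = -2 + \left(-5 + 11\right) = -2 + 6 = 4$)
$\left(-66\right) \left(-115\right) + P = \left(-66\right) \left(-115\right) + 4 = 7590 + 4 = 7594$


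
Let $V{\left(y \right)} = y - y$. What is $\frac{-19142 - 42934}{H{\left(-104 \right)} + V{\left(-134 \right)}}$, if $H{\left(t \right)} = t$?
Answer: $\frac{15519}{26} \approx 596.88$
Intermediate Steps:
$V{\left(y \right)} = 0$
$\frac{-19142 - 42934}{H{\left(-104 \right)} + V{\left(-134 \right)}} = \frac{-19142 - 42934}{-104 + 0} = - \frac{62076}{-104} = \left(-62076\right) \left(- \frac{1}{104}\right) = \frac{15519}{26}$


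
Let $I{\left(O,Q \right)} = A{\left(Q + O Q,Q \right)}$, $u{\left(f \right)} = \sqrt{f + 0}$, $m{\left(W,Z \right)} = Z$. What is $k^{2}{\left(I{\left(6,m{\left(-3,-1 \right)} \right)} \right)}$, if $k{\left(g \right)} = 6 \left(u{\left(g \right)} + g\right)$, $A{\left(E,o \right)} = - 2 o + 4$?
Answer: $1512 + 432 \sqrt{6} \approx 2570.2$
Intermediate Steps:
$u{\left(f \right)} = \sqrt{f}$
$A{\left(E,o \right)} = 4 - 2 o$
$I{\left(O,Q \right)} = 4 - 2 Q$
$k{\left(g \right)} = 6 g + 6 \sqrt{g}$ ($k{\left(g \right)} = 6 \left(\sqrt{g} + g\right) = 6 \left(g + \sqrt{g}\right) = 6 g + 6 \sqrt{g}$)
$k^{2}{\left(I{\left(6,m{\left(-3,-1 \right)} \right)} \right)} = \left(6 \left(4 - -2\right) + 6 \sqrt{4 - -2}\right)^{2} = \left(6 \left(4 + 2\right) + 6 \sqrt{4 + 2}\right)^{2} = \left(6 \cdot 6 + 6 \sqrt{6}\right)^{2} = \left(36 + 6 \sqrt{6}\right)^{2}$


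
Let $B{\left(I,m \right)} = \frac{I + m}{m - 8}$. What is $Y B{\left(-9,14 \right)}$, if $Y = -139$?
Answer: $- \frac{695}{6} \approx -115.83$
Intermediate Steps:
$B{\left(I,m \right)} = \frac{I + m}{-8 + m}$
$Y B{\left(-9,14 \right)} = - 139 \frac{-9 + 14}{-8 + 14} = - 139 \cdot \frac{1}{6} \cdot 5 = \left(-139\right) \frac{5}{6} = - \frac{695}{6}$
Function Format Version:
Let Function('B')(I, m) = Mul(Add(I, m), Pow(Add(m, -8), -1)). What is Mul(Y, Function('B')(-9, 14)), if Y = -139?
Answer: Rational(-695, 6) ≈ -115.83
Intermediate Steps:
Function('B')(I, m) = Mul(Pow(Add(-8, m), -1), Add(I, m)) (Function('B')(I, m) = Mul(Add(I, m), Pow(Add(-8, m), -1)) = Mul(Pow(Add(-8, m), -1), Add(I, m)))
Mul(Y, Function('B')(-9, 14)) = Mul(-139, Mul(Pow(Add(-8, 14), -1), Add(-9, 14))) = Mul(-139, Mul(Pow(6, -1), 5)) = Mul(-139, Mul(Rational(1, 6), 5)) = Mul(-139, Rational(5, 6)) = Rational(-695, 6)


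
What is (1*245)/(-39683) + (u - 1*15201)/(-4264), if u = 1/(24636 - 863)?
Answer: 511269440837/143663900042 ≈ 3.5588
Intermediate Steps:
u = 1/23773 ≈ 4.2065e-5
(1*245)/(-39683) + (u - 1*15201)/(-4264) = (1*245)/(-39683) + (1/23773 - 1*15201)/(-4264) = 245*(-1/39683) + (1/23773 - 15201)*(-1/4264) = -35/5669 - 361373372/23773*(-1/4264) = -35/5669 + 90343343/25342018 = 511269440837/143663900042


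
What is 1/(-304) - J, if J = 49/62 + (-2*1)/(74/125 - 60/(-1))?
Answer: -27144973/35688688 ≈ -0.76060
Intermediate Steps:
J = 177813/234794 (J = 49*(1/62) - 2/(74*(1/125) - 60*(-1)) = 49/62 - 2/(74/125 + 60) = 49/62 - 2/7574/125 = 49/62 - 2*125/7574 = 49/62 - 125/3787 = 177813/234794 ≈ 0.75731)
1/(-304) - J = 1/(-304) - 1*177813/234794 = -1/304 - 177813/234794 = -27144973/35688688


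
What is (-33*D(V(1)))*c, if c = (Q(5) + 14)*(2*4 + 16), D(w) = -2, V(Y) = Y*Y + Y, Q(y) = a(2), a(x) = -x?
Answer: 19008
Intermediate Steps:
Q(y) = -2 (Q(y) = -1*2 = -2)
V(Y) = Y + Y² (V(Y) = Y² + Y = Y + Y²)
c = 288 (c = (-2 + 14)*(2*4 + 16) = 12*(8 + 16) = 12*24 = 288)
(-33*D(V(1)))*c = -33*(-2)*288 = 66*288 = 19008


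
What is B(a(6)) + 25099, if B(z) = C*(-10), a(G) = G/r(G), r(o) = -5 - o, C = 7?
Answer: 25029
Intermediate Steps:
a(G) = G/(-5 - G)
B(z) = -70 (B(z) = 7*(-10) = -70)
B(a(6)) + 25099 = -70 + 25099 = 25029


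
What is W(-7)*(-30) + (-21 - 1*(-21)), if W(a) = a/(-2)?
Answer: -105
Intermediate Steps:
W(a) = -a/2 (W(a) = a*(-1/2) = -a/2)
W(-7)*(-30) + (-21 - 1*(-21)) = -1/2*(-7)*(-30) + (-21 - 1*(-21)) = (7/2)*(-30) + (-21 + 21) = -105 + 0 = -105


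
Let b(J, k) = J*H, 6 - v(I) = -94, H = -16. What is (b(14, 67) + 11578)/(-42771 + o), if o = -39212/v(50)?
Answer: -20275/77077 ≈ -0.26305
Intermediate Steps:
v(I) = 100 (v(I) = 6 - 1*(-94) = 6 + 94 = 100)
b(J, k) = -16*J (b(J, k) = J*(-16) = -16*J)
o = -9803/25 (o = -39212/100 = -39212*1/100 = -9803/25 ≈ -392.12)
(b(14, 67) + 11578)/(-42771 + o) = (-16*14 + 11578)/(-42771 - 9803/25) = (-224 + 11578)/(-1079078/25) = 11354*(-25/1079078) = -20275/77077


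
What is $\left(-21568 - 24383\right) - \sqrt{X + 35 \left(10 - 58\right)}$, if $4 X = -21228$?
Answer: $-45951 - i \sqrt{6987} \approx -45951.0 - 83.588 i$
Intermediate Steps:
$X = -5307$ ($X = \frac{1}{4} \left(-21228\right) = -5307$)
$\left(-21568 - 24383\right) - \sqrt{X + 35 \left(10 - 58\right)} = \left(-21568 - 24383\right) - \sqrt{-5307 + 35 \left(10 - 58\right)} = -45951 - \sqrt{-5307 + 35 \left(-48\right)} = -45951 - \sqrt{-5307 - 1680} = -45951 - \sqrt{-6987} = -45951 - i \sqrt{6987}$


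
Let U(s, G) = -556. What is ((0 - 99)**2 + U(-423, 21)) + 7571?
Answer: 16816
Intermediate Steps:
((0 - 99)**2 + U(-423, 21)) + 7571 = ((0 - 99)**2 - 556) + 7571 = ((-99)**2 - 556) + 7571 = (9801 - 556) + 7571 = 9245 + 7571 = 16816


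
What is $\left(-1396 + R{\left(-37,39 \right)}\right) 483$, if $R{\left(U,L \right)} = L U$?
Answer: $-1371237$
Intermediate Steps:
$\left(-1396 + R{\left(-37,39 \right)}\right) 483 = \left(-1396 + 39 \left(-37\right)\right) 483 = \left(-1396 - 1443\right) 483 = \left(-2839\right) 483 = -1371237$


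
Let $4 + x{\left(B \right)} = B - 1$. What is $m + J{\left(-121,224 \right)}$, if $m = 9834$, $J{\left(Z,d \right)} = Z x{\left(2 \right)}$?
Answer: $10197$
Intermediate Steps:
$x{\left(B \right)} = -5 + B$ ($x{\left(B \right)} = -4 + \left(B - 1\right) = -4 + \left(-1 + B\right) = -5 + B$)
$J{\left(Z,d \right)} = - 3 Z$ ($J{\left(Z,d \right)} = Z \left(-5 + 2\right) = Z \left(-3\right) = - 3 Z$)
$m + J{\left(-121,224 \right)} = 9834 - -363 = 9834 + 363 = 10197$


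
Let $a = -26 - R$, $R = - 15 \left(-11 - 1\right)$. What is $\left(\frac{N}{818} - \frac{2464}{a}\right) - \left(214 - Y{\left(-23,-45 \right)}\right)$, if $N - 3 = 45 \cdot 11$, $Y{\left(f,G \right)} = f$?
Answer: $- \frac{9454564}{42127} \approx -224.43$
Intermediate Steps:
$R = 180$ ($R = \left(-15\right) \left(-12\right) = 180$)
$N = 498$ ($N = 3 + 45 \cdot 11 = 3 + 495 = 498$)
$a = -206$ ($a = -26 - 180 = -206$)
$\left(\frac{N}{818} - \frac{2464}{a}\right) - \left(214 - Y{\left(-23,-45 \right)}\right) = \left(\frac{498}{818} - \frac{2464}{-206}\right) - \left(214 - -23\right) = \left(498 \cdot \frac{1}{818} - - \frac{1232}{103}\right) - \left(214 + 23\right) = \left(\frac{249}{409} + \frac{1232}{103}\right) - 237 = \frac{529535}{42127} - 237 = - \frac{9454564}{42127}$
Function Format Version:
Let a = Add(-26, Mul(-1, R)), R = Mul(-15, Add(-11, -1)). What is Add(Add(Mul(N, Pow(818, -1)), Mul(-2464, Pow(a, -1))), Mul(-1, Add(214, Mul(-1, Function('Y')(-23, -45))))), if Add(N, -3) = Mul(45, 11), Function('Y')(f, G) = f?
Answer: Rational(-9454564, 42127) ≈ -224.43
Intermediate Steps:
R = 180 (R = Mul(-15, -12) = 180)
N = 498 (N = Add(3, Mul(45, 11)) = Add(3, 495) = 498)
a = -206 (a = Add(-26, Mul(-1, 180)) = Add(-26, -180) = -206)
Add(Add(Mul(N, Pow(818, -1)), Mul(-2464, Pow(a, -1))), Mul(-1, Add(214, Mul(-1, Function('Y')(-23, -45))))) = Add(Add(Mul(498, Pow(818, -1)), Mul(-2464, Pow(-206, -1))), Mul(-1, Add(214, Mul(-1, -23)))) = Add(Add(Mul(498, Rational(1, 818)), Mul(-2464, Rational(-1, 206))), Mul(-1, Add(214, 23))) = Add(Add(Rational(249, 409), Rational(1232, 103)), Mul(-1, 237)) = Add(Rational(529535, 42127), -237) = Rational(-9454564, 42127)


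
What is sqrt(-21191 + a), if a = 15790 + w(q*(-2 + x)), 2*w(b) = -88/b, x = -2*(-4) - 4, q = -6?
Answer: 8*I*sqrt(759)/3 ≈ 73.467*I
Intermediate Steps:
x = 4 (x = 8 - 4 = 4)
w(b) = -44/b (w(b) = (-88/b)/2 = -44/b)
a = 47381/3 (a = 15790 - 44*(-1/(6*(-2 + 4))) = 15790 - 44/((-6*2)) = 15790 - 44/(-12) = 15790 - 44*(-1/12) = 15790 + 11/3 = 47381/3 ≈ 15794.)
sqrt(-21191 + a) = sqrt(-21191 + 47381/3) = sqrt(-16192/3) = 8*I*sqrt(759)/3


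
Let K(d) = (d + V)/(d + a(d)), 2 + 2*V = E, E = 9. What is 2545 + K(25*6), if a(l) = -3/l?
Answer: 19092630/7499 ≈ 2546.0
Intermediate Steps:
V = 7/2 (V = -1 + (½)*9 = -1 + 9/2 = 7/2 ≈ 3.5000)
K(d) = (7/2 + d)/(d - 3/d) (K(d) = (d + 7/2)/(d - 3/d) = (7/2 + d)/(d - 3/d))
2545 + K(25*6) = 2545 + (25*6)*(7 + 2*(25*6))/(2*(-3 + (25*6)²)) = 2545 + (½)*150*(7 + 2*150)/(-3 + 150²) = 2545 + (½)*150*(7 + 300)/(-3 + 22500) = 2545 + (½)*150*307/22497 = 2545 + (½)*150*(1/22497)*307 = 2545 + 7675/7499 = 19092630/7499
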